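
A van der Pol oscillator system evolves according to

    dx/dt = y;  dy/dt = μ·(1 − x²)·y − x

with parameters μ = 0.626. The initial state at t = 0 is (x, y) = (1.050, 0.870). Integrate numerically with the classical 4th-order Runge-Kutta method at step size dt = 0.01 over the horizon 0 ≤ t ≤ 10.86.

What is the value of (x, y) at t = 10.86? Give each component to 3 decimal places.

t=0.000: state=(1.050, 0.870)
step 1 (dt=0.01): k1=(0.870, -1.106), k2=(0.864, -1.115), k3=(0.864, -1.115), k4=(0.859, -1.124); state += dt/6·(k1+2k2+2k3+k4)
t=0.010: state=(1.059, 0.859)
t=0.020: state=(1.067, 0.848)
t=0.030: state=(1.076, 0.836)
continuing one RK4 step at a time; state shown every 50 steps (Δt=0.5):
t=0.500: state=(1.322, 0.193)
t=1.000: state=(1.254, -0.437)
t=1.500: state=(0.906, -0.949)
t=2.000: state=(0.299, -1.492)
t=2.500: state=(-0.575, -1.934)
t=3.000: state=(-1.457, -1.360)
t=3.500: state=(-1.819, -0.130)
t=4.000: state=(-1.685, 0.586)
t=4.500: state=(-1.278, 1.028)
t=5.000: state=(-0.644, 1.536)
t=5.500: state=(0.283, 2.160)
t=6.000: state=(1.370, 1.890)
t=6.500: state=(1.943, 0.394)
t=7.000: state=(1.887, -0.488)
t=7.500: state=(1.529, -0.918)
t=8.000: state=(0.968, -1.346)
t=8.500: state=(0.149, -1.963)
t=9.000: state=(-0.956, -2.277)
t=9.500: state=(-1.831, -1.002)
t=10.000: state=(-1.984, 0.232)
t=10.500: state=(-1.719, 0.765)
t=10.860: state=(-1.395, 1.037)

(x, y) = (-1.395, 1.037)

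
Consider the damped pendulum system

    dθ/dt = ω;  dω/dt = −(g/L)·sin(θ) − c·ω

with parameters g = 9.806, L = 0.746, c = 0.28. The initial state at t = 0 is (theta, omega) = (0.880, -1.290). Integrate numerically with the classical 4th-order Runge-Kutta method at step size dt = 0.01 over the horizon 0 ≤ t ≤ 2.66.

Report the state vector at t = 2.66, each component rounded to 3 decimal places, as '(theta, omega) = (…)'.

(theta, omega) = (-0.628, 0.573)

t=0.000: state=(0.880, -1.290)
step 1 (dt=0.01): k1=(-1.290, -9.770), k2=(-1.339, -9.702), k3=(-1.339, -9.700), k4=(-1.387, -9.630); state += dt/6·(k1+2k2+2k3+k4)
t=0.010: state=(0.867, -1.387)
t=0.020: state=(0.852, -1.483)
t=0.030: state=(0.837, -1.577)
continuing one RK4 step at a time; state shown every 10 steps (Δt=0.1):
t=0.100: state=(0.705, -2.183)
t=0.200: state=(0.452, -2.834)
t=0.300: state=(0.150, -3.140)
t=0.400: state=(-0.163, -3.043)
t=0.500: state=(-0.446, -2.566)
t=0.600: state=(-0.667, -1.804)
t=0.700: state=(-0.802, -0.879)
t=0.800: state=(-0.841, 0.101)
t=0.900: state=(-0.783, 1.046)
t=1.000: state=(-0.636, 1.866)
t=1.100: state=(-0.417, 2.469)
t=1.200: state=(-0.152, 2.766)
t=1.300: state=(0.125, 2.706)
t=1.400: state=(0.378, 2.305)
t=1.500: state=(0.577, 1.640)
t=1.600: state=(0.700, 0.815)
t=1.700: state=(0.738, -0.069)
t=1.800: state=(0.688, -0.921)
t=1.900: state=(0.557, -1.657)
t=2.000: state=(0.363, -2.191)
t=2.100: state=(0.129, -2.447)
t=2.200: state=(-0.116, -2.386)
t=2.300: state=(-0.339, -2.025)
t=2.400: state=(-0.513, -1.428)
t=2.500: state=(-0.619, -0.686)
t=2.600: state=(-0.648, 0.107)
t=2.660: state=(-0.628, 0.573)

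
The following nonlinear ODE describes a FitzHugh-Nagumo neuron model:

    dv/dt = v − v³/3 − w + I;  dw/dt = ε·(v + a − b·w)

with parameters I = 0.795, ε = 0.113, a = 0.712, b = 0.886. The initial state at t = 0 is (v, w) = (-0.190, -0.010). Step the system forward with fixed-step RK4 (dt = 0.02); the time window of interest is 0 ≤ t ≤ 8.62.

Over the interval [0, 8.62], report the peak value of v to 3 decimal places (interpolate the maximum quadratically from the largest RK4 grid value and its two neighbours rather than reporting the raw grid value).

max v = 1.875

t=0.000: state=(-0.190, -0.010)
step 1 (dt=0.02): k1=(0.617, 0.060), k2=(0.623, 0.061), k3=(0.623, 0.061), k4=(0.628, 0.061); state += dt/6·(k1+2k2+2k3+k4)
t=0.020: state=(-0.178, -0.009)
t=0.040: state=(-0.165, -0.008)
t=0.060: state=(-0.152, -0.006)
continuing one RK4 step at a time; state shown every 25 steps (Δt=0.5):
t=0.500: state=(0.198, 0.029)
t=1.000: state=(0.779, 0.093)
t=1.500: state=(1.415, 0.189)
t=2.000: state=(1.777, 0.309)
t=2.500: state=(1.872, 0.434)
t=3.000: state=(1.864, 0.555)
t=3.500: state=(1.828, 0.669)
t=4.000: state=(1.784, 0.775)
t=4.500: state=(1.739, 0.874)
t=5.000: state=(1.692, 0.965)
t=5.500: state=(1.646, 1.049)
t=6.000: state=(1.598, 1.126)
t=6.500: state=(1.551, 1.198)
t=7.000: state=(1.503, 1.262)
t=7.500: state=(1.455, 1.322)
t=8.000: state=(1.405, 1.375)
t=8.500: state=(1.355, 1.423)
t=8.620: state=(1.342, 1.434)
largest grid value and its neighbours: v(2.640)=1.87495, v(2.660)=1.87498, v(2.680)=1.87491
parabola through these three points peaks at t≈2.656 with v≈1.87498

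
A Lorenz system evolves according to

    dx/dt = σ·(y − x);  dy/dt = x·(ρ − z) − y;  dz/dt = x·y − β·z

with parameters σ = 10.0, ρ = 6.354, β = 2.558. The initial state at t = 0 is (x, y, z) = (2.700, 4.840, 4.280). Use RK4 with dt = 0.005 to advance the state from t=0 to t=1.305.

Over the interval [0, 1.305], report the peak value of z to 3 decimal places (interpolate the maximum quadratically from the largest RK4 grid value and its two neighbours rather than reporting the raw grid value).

max z = 6.743

t=0.000: state=(2.700, 4.840, 4.280)
step 1 (dt=0.005): k1=(21.400, 0.760, 2.120), k2=(20.884, 0.854, 2.370), k3=(20.899, 0.850, 2.363), k4=(20.398, 0.939, 2.607); state += dt/6·(k1+2k2+2k3+k4)
t=0.005: state=(2.804, 4.844, 4.292)
t=0.010: state=(2.904, 4.849, 4.306)
t=0.015: state=(2.999, 4.855, 4.322)
continuing one RK4 step at a time; state shown every 10 steps (Δt=0.05):
t=0.050: state=(3.555, 4.909, 4.491)
t=0.100: state=(4.105, 4.987, 4.848)
t=0.150: state=(4.460, 5.014, 5.276)
t=0.200: state=(4.670, 4.960, 5.716)
t=0.250: state=(4.756, 4.817, 6.115)
t=0.300: state=(4.736, 4.599, 6.432)
t=0.350: state=(4.626, 4.331, 6.642)
t=0.400: state=(4.449, 4.043, 6.736)
t=0.450: state=(4.229, 3.765, 6.722)
t=0.500: state=(3.992, 3.517, 6.616)
t=0.550: state=(3.760, 3.311, 6.441)
t=0.600: state=(3.548, 3.153, 6.221)
t=0.650: state=(3.368, 3.042, 5.975)
t=0.700: state=(3.224, 2.975, 5.722)
t=0.750: state=(3.119, 2.947, 5.475)
t=0.800: state=(3.052, 2.953, 5.244)
t=0.850: state=(3.020, 2.989, 5.037)
t=0.900: state=(3.020, 3.051, 4.860)
t=0.950: state=(3.049, 3.134, 4.716)
t=1.000: state=(3.104, 3.235, 4.610)
t=1.050: state=(3.180, 3.351, 4.542)
t=1.100: state=(3.273, 3.475, 4.513)
t=1.150: state=(3.380, 3.604, 4.524)
t=1.200: state=(3.495, 3.731, 4.573)
t=1.250: state=(3.614, 3.851, 4.657)
t=1.300: state=(3.730, 3.957, 4.772)
t=1.305: state=(3.742, 3.967, 4.785)
largest grid value and its neighbours: z(0.415)=6.74261, z(0.420)=6.74263, z(0.425)=6.74162
parabola through these three points peaks at t≈0.418 with z≈6.74275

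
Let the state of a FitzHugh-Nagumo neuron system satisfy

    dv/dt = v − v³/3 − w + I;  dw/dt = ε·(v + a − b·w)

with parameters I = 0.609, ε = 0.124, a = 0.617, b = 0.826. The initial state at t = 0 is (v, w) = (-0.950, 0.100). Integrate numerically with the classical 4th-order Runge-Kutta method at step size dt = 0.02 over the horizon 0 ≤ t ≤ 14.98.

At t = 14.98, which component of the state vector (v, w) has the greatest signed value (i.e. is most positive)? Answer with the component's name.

largest component: v

t=0.000: state=(-0.950, 0.100)
step 1 (dt=0.02): k1=(-0.155, -0.052), k2=(-0.155, -0.052), k3=(-0.155, -0.052), k4=(-0.154, -0.052); state += dt/6·(k1+2k2+2k3+k4)
t=0.020: state=(-0.953, 0.099)
t=0.040: state=(-0.956, 0.098)
t=0.060: state=(-0.959, 0.097)
continuing one RK4 step at a time; state shown every 25 steps (Δt=0.5):
t=0.500: state=(-1.022, 0.073)
t=1.000: state=(-1.078, 0.043)
t=1.500: state=(-1.115, 0.011)
t=2.000: state=(-1.134, -0.020)
t=2.500: state=(-1.135, -0.050)
t=3.000: state=(-1.123, -0.079)
t=3.500: state=(-1.099, -0.105)
t=4.000: state=(-1.066, -0.128)
t=4.500: state=(-1.025, -0.147)
t=5.000: state=(-0.976, -0.163)
t=5.500: state=(-0.919, -0.175)
t=6.000: state=(-0.852, -0.182)
t=6.500: state=(-0.772, -0.185)
t=7.000: state=(-0.674, -0.182)
t=7.500: state=(-0.548, -0.173)
t=8.000: state=(-0.377, -0.155)
t=8.500: state=(-0.128, -0.126)
t=9.000: state=(0.252, -0.079)
t=9.500: state=(0.808, -0.007)
t=10.000: state=(1.401, 0.098)
t=10.500: state=(1.737, 0.227)
t=11.000: state=(1.827, 0.362)
t=11.500: state=(1.816, 0.491)
t=12.000: state=(1.775, 0.613)
t=12.500: state=(1.726, 0.725)
t=13.000: state=(1.673, 0.829)
t=13.500: state=(1.618, 0.924)
t=14.000: state=(1.563, 1.012)
t=14.500: state=(1.506, 1.091)
t=14.980: state=(1.450, 1.160)
compare at T: v=1.450, w=1.160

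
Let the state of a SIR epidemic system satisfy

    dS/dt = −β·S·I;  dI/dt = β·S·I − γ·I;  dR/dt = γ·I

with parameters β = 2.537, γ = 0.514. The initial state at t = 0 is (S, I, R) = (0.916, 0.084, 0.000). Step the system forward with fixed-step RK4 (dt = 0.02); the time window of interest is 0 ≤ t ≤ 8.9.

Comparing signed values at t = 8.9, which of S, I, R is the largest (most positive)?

largest component: R

t=0.000: state=(0.916, 0.084, 0.000)
step 1 (dt=0.02): k1=(-0.195, 0.152, 0.043), k2=(-0.198, 0.154, 0.044), k3=(-0.198, 0.154, 0.044), k4=(-0.202, 0.157, 0.045); state += dt/6·(k1+2k2+2k3+k4)
t=0.020: state=(0.912, 0.087, 0.001)
t=0.040: state=(0.908, 0.090, 0.002)
t=0.060: state=(0.904, 0.094, 0.003)
continuing one RK4 step at a time; state shown every 25 steps (Δt=0.5):
t=0.500: state=(0.774, 0.192, 0.034)
t=1.000: state=(0.552, 0.346, 0.103)
t=1.500: state=(0.327, 0.464, 0.209)
t=2.000: state=(0.177, 0.490, 0.333)
t=2.500: state=(0.097, 0.448, 0.455)
t=3.000: state=(0.057, 0.381, 0.561)
t=3.500: state=(0.037, 0.313, 0.650)
t=4.000: state=(0.026, 0.251, 0.723)
t=4.500: state=(0.019, 0.200, 0.781)
t=5.000: state=(0.016, 0.158, 0.826)
t=5.500: state=(0.013, 0.125, 0.863)
t=6.000: state=(0.011, 0.098, 0.891)
t=6.500: state=(0.010, 0.077, 0.913)
t=7.000: state=(0.009, 0.060, 0.931)
t=7.500: state=(0.009, 0.047, 0.944)
t=8.000: state=(0.008, 0.037, 0.955)
t=8.500: state=(0.008, 0.029, 0.963)
t=8.900: state=(0.008, 0.024, 0.969)
compare at T: S=0.008, I=0.024, R=0.969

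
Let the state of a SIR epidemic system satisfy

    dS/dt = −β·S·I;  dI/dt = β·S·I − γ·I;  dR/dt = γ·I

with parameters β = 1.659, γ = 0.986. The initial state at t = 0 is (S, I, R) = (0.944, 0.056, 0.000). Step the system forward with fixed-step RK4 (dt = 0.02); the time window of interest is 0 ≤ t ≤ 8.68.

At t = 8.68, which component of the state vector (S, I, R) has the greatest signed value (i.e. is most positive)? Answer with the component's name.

largest component: R

t=0.000: state=(0.944, 0.056, 0.000)
step 1 (dt=0.02): k1=(-0.088, 0.032, 0.055), k2=(-0.088, 0.033, 0.056), k3=(-0.088, 0.033, 0.056), k4=(-0.089, 0.033, 0.056); state += dt/6·(k1+2k2+2k3+k4)
t=0.020: state=(0.942, 0.057, 0.001)
t=0.040: state=(0.940, 0.057, 0.002)
t=0.060: state=(0.939, 0.058, 0.003)
continuing one RK4 step at a time; state shown every 25 steps (Δt=0.5):
t=0.500: state=(0.895, 0.073, 0.032)
t=1.000: state=(0.836, 0.092, 0.073)
t=1.500: state=(0.768, 0.109, 0.122)
t=2.000: state=(0.698, 0.123, 0.180)
t=2.500: state=(0.628, 0.130, 0.242)
t=3.000: state=(0.564, 0.130, 0.306)
t=3.500: state=(0.507, 0.124, 0.369)
t=4.000: state=(0.460, 0.113, 0.427)
t=4.500: state=(0.421, 0.099, 0.480)
t=5.000: state=(0.390, 0.085, 0.525)
t=5.500: state=(0.366, 0.071, 0.563)
t=6.000: state=(0.347, 0.058, 0.595)
t=6.500: state=(0.332, 0.047, 0.621)
t=7.000: state=(0.321, 0.038, 0.642)
t=7.500: state=(0.312, 0.030, 0.658)
t=8.000: state=(0.305, 0.024, 0.671)
t=8.500: state=(0.300, 0.018, 0.682)
t=8.680: state=(0.298, 0.017, 0.685)
compare at T: S=0.298, I=0.017, R=0.685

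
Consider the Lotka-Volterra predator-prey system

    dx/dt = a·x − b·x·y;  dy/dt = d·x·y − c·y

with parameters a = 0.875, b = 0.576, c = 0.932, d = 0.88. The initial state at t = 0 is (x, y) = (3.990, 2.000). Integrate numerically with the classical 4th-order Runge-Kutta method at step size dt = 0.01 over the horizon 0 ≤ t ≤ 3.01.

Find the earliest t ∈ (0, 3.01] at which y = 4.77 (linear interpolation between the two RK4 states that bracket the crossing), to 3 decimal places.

t = 0.418

t=0.000: state=(3.990, 2.000)
step 1 (dt=0.01): k1=(-1.105, 5.158), k2=(-1.163, 5.215), k3=(-1.163, 5.215), k4=(-1.222, 5.272); state += dt/6·(k1+2k2+2k3+k4)
t=0.010: state=(3.978, 2.052)
t=0.020: state=(3.966, 2.105)
t=0.030: state=(3.952, 2.160)
continuing one RK4 step at a time; state shown every 10 steps (Δt=0.1):
t=0.100: state=(3.820, 2.571)
t=0.200: state=(3.528, 3.240)
t=0.300: state=(3.130, 3.958)
t=0.400: state=(2.665, 4.655)
t=0.410: state=(2.617, 4.720)
next step: t=0.420: state=(2.568, 4.784) — y has crossed 4.77
linear interpolation between t=0.410 (4.71998) and t=0.420 (4.78410) → t≈0.418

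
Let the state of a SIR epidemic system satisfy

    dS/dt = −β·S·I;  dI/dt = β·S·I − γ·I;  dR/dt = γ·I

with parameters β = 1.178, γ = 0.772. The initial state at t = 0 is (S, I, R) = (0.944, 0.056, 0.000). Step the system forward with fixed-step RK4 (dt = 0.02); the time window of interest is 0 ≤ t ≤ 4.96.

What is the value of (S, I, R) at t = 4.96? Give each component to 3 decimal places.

(S, I, R) = (0.554, 0.097, 0.349)

t=0.000: state=(0.944, 0.056, 0.000)
step 1 (dt=0.02): k1=(-0.062, 0.019, 0.043), k2=(-0.062, 0.019, 0.043), k3=(-0.062, 0.019, 0.043), k4=(-0.063, 0.019, 0.044); state += dt/6·(k1+2k2+2k3+k4)
t=0.020: state=(0.943, 0.056, 0.001)
t=0.040: state=(0.941, 0.057, 0.002)
t=0.060: state=(0.940, 0.057, 0.003)
continuing one RK4 step at a time; state shown every 10 steps (Δt=0.2):
t=0.200: state=(0.931, 0.060, 0.009)
t=0.400: state=(0.918, 0.064, 0.018)
t=0.600: state=(0.904, 0.068, 0.029)
t=0.800: state=(0.889, 0.072, 0.039)
t=1.000: state=(0.874, 0.076, 0.051)
t=1.200: state=(0.858, 0.079, 0.063)
t=1.400: state=(0.842, 0.083, 0.075)
t=1.600: state=(0.825, 0.087, 0.088)
t=1.800: state=(0.808, 0.090, 0.102)
t=2.000: state=(0.791, 0.093, 0.116)
t=2.200: state=(0.773, 0.096, 0.131)
t=2.400: state=(0.756, 0.099, 0.146)
t=2.600: state=(0.738, 0.101, 0.161)
t=2.800: state=(0.721, 0.102, 0.177)
t=3.000: state=(0.703, 0.104, 0.193)
t=3.200: state=(0.686, 0.105, 0.209)
t=3.400: state=(0.670, 0.105, 0.225)
t=3.600: state=(0.653, 0.105, 0.241)
t=3.800: state=(0.637, 0.105, 0.258)
t=4.000: state=(0.622, 0.105, 0.274)
t=4.200: state=(0.606, 0.104, 0.290)
t=4.400: state=(0.592, 0.102, 0.306)
t=4.600: state=(0.578, 0.101, 0.322)
t=4.800: state=(0.565, 0.099, 0.337)
t=4.960: state=(0.554, 0.097, 0.349)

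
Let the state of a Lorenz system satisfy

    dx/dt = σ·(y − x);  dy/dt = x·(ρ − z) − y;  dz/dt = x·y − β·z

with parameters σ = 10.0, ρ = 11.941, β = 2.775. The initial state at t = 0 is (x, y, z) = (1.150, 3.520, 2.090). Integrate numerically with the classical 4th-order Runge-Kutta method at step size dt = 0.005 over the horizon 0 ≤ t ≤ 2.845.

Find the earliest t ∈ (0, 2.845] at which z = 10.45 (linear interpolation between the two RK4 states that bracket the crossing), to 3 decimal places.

t=0.000: state=(1.150, 3.520, 2.090)
step 1 (dt=0.005): k1=(23.700, 7.809, -1.752), k2=(23.303, 8.378, -1.507), k3=(23.327, 8.366, -1.511), k4=(22.952, 8.925, -1.267); state += dt/6·(k1+2k2+2k3+k4)
t=0.005: state=(1.267, 3.562, 2.082)
t=0.010: state=(1.380, 3.609, 2.077)
t=0.015: state=(1.490, 3.662, 2.075)
continuing one RK4 step at a time; state shown every 20 steps (Δt=0.1):
t=0.100: state=(3.191, 5.234, 2.445)
t=0.200: state=(5.556, 8.269, 4.482)
t=0.300: state=(8.333, 10.821, 9.459)
t=0.315: state=(8.688, 10.913, 10.434)
next step: t=0.320: state=(8.796, 10.917, 10.764) — z has crossed 10.45
linear interpolation between t=0.315 (10.43371) and t=0.320 (10.76381) → t≈0.315

t = 0.315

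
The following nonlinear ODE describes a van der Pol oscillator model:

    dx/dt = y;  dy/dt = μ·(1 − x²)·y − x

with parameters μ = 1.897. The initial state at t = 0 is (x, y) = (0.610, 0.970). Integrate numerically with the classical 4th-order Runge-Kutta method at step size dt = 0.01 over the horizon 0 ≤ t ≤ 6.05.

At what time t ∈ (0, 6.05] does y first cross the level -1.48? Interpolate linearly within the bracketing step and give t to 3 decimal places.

t=0.000: state=(0.610, 0.970)
step 1 (dt=0.01): k1=(0.970, 0.545), k2=(0.973, 0.533), k3=(0.973, 0.533), k4=(0.975, 0.520); state += dt/6·(k1+2k2+2k3+k4)
t=0.010: state=(0.620, 0.975)
t=0.020: state=(0.630, 0.980)
t=0.030: state=(0.639, 0.985)
continuing one RK4 step at a time; state shown every 20 steps (Δt=0.2):
t=0.200: state=(0.811, 1.016)
t=0.400: state=(1.005, 0.897)
t=0.600: state=(1.160, 0.629)
t=0.800: state=(1.253, 0.306)
t=1.000: state=(1.284, 0.015)
t=1.200: state=(1.263, -0.216)
t=1.400: state=(1.201, -0.401)
t=1.600: state=(1.104, -0.572)
t=1.800: state=(0.971, -0.760)
t=2.000: state=(0.795, -1.010)
t=2.200: state=(0.558, -1.389)
t=2.230: state=(0.516, -1.462)
next step: t=2.240: state=(0.501, -1.488) — y has crossed -1.48
linear interpolation between t=2.230 (-1.46233) and t=2.240 (-1.48816) → t≈2.237

t = 2.237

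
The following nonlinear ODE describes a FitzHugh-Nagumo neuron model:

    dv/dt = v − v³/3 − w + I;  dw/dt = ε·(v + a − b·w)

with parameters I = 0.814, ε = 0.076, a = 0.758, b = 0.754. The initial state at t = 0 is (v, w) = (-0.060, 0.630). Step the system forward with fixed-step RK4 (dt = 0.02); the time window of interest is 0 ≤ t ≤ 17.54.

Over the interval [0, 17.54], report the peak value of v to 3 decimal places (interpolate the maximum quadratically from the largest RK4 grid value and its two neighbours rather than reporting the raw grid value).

max v = 1.646

t=0.000: state=(-0.060, 0.630)
step 1 (dt=0.02): k1=(0.124, 0.017), k2=(0.125, 0.017), k3=(0.125, 0.017), k4=(0.126, 0.017); state += dt/6·(k1+2k2+2k3+k4)
t=0.020: state=(-0.057, 0.630)
t=0.040: state=(-0.055, 0.631)
t=0.060: state=(-0.052, 0.631)
continuing one RK4 step at a time; state shown every 50 steps (Δt=1):
t=1.000: state=(0.138, 0.653)
t=2.000: state=(0.601, 0.698)
t=3.000: state=(1.301, 0.786)
t=4.000: state=(1.624, 0.909)
t=5.000: state=(1.634, 1.036)
t=6.000: state=(1.576, 1.153)
t=7.000: state=(1.504, 1.258)
t=8.000: state=(1.427, 1.352)
t=9.000: state=(1.344, 1.435)
t=10.000: state=(1.253, 1.507)
t=11.000: state=(1.150, 1.568)
t=12.000: state=(1.027, 1.617)
t=13.000: state=(0.867, 1.653)
t=14.000: state=(0.624, 1.673)
t=15.000: state=(0.152, 1.667)
t=16.000: state=(-0.959, 1.605)
t=17.000: state=(-1.892, 1.458)
t=17.540: state=(-1.955, 1.366)
largest grid value and its neighbours: v(4.480)=1.64601, v(4.500)=1.64604, v(4.520)=1.64602
parabola through these three points peaks at t≈4.502 with v≈1.64604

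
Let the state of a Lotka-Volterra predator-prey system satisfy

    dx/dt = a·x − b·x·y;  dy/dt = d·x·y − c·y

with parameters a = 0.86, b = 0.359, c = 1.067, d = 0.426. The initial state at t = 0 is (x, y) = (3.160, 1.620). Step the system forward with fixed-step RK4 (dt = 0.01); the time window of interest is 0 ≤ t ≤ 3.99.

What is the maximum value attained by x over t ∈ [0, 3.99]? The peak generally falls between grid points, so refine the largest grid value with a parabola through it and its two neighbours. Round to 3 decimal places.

t=0.000: state=(3.160, 1.620)
step 1 (dt=0.01): k1=(0.880, 0.452), k2=(0.878, 0.456), k3=(0.878, 0.456), k4=(0.877, 0.460); state += dt/6·(k1+2k2+2k3+k4)
t=0.010: state=(3.169, 1.625)
t=0.020: state=(3.178, 1.629)
t=0.030: state=(3.186, 1.634)
continuing one RK4 step at a time; state shown every 20 steps (Δt=0.2):
t=0.200: state=(3.329, 1.726)
t=0.400: state=(3.476, 1.863)
t=0.600: state=(3.591, 2.034)
t=0.800: state=(3.659, 2.239)
t=1.000: state=(3.670, 2.472)
t=1.200: state=(3.617, 2.726)
t=1.400: state=(3.499, 2.983)
t=1.600: state=(3.326, 3.224)
t=1.800: state=(3.110, 3.426)
t=2.000: state=(2.872, 3.572)
t=2.200: state=(2.631, 3.647)
t=2.400: state=(2.404, 3.651)
t=2.600: state=(2.201, 3.588)
t=2.800: state=(2.028, 3.469)
t=3.000: state=(1.888, 3.311)
t=3.200: state=(1.779, 3.126)
t=3.400: state=(1.700, 2.928)
t=3.600: state=(1.648, 2.728)
t=3.800: state=(1.621, 2.533)
t=3.990: state=(1.616, 2.357)
largest grid value and its neighbours: x(0.930)=3.67279, x(0.940)=3.67281, x(0.950)=3.67268
parabola through these three points peaks at t≈0.936 with x≈3.67282

max x = 3.673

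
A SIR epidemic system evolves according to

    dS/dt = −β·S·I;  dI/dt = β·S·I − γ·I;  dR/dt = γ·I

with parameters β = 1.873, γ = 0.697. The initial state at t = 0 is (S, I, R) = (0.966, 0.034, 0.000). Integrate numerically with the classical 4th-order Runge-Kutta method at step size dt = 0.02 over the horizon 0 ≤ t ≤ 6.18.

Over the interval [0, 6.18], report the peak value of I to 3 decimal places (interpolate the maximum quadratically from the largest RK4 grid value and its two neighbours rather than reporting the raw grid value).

max I = 0.273

t=0.000: state=(0.966, 0.034, 0.000)
step 1 (dt=0.02): k1=(-0.062, 0.038, 0.024), k2=(-0.062, 0.038, 0.024), k3=(-0.062, 0.038, 0.024), k4=(-0.063, 0.039, 0.024); state += dt/6·(k1+2k2+2k3+k4)
t=0.020: state=(0.965, 0.035, 0.000)
t=0.040: state=(0.963, 0.036, 0.001)
t=0.060: state=(0.962, 0.036, 0.001)
continuing one RK4 step at a time; state shown every 10 steps (Δt=0.2):
t=0.200: state=(0.952, 0.042, 0.005)
t=0.400: state=(0.936, 0.052, 0.012)
t=0.600: state=(0.915, 0.065, 0.020)
t=0.800: state=(0.891, 0.079, 0.030)
t=1.000: state=(0.863, 0.095, 0.042)
t=1.200: state=(0.830, 0.114, 0.057)
t=1.400: state=(0.792, 0.134, 0.074)
t=1.600: state=(0.750, 0.156, 0.094)
t=1.800: state=(0.705, 0.178, 0.117)
t=2.000: state=(0.657, 0.200, 0.144)
t=2.200: state=(0.607, 0.220, 0.173)
t=2.400: state=(0.557, 0.238, 0.205)
t=2.600: state=(0.508, 0.253, 0.239)
t=2.800: state=(0.461, 0.264, 0.275)
t=3.000: state=(0.417, 0.270, 0.313)
t=3.200: state=(0.377, 0.273, 0.350)
t=3.400: state=(0.340, 0.271, 0.388)
t=3.600: state=(0.308, 0.267, 0.426)
t=3.800: state=(0.279, 0.259, 0.463)
t=4.000: state=(0.253, 0.249, 0.498)
t=4.200: state=(0.231, 0.237, 0.532)
t=4.400: state=(0.212, 0.224, 0.564)
t=4.600: state=(0.196, 0.210, 0.594)
t=4.800: state=(0.181, 0.196, 0.623)
t=5.000: state=(0.169, 0.182, 0.649)
t=5.200: state=(0.158, 0.168, 0.673)
t=5.400: state=(0.149, 0.155, 0.696)
t=5.600: state=(0.141, 0.143, 0.717)
t=5.800: state=(0.134, 0.131, 0.736)
t=6.000: state=(0.128, 0.119, 0.753)
t=6.180: state=(0.123, 0.110, 0.767)
largest grid value and its neighbours: I(3.200)=0.27286, I(3.220)=0.27289, I(3.240)=0.27287
parabola through these three points peaks at t≈3.224 with I≈0.27289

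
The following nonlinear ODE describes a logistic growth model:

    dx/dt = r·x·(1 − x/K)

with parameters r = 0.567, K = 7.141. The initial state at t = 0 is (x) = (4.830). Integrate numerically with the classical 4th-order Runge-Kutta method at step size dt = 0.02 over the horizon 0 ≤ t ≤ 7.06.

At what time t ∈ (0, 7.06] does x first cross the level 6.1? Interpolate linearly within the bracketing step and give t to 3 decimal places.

t = 1.818

t=0.000: state=(4.830)
step 1 (dt=0.02): k1=(0.886), k2=(0.885), k3=(0.885), k4=(0.883); state += dt/6·(k1+2k2+2k3+k4)
t=0.020: state=(4.848)
t=0.040: state=(4.865)
t=0.060: state=(4.883)
continuing one RK4 step at a time; state shown every 25 steps (Δt=0.5):
t=0.500: state=(5.249)
t=1.000: state=(5.617)
t=1.500: state=(5.929)
t=1.800: state=(6.091)
next step: t=1.820: state=(6.101) — x has crossed 6.1
linear interpolation between t=1.800 (6.09077) and t=1.820 (6.10089) → t≈1.818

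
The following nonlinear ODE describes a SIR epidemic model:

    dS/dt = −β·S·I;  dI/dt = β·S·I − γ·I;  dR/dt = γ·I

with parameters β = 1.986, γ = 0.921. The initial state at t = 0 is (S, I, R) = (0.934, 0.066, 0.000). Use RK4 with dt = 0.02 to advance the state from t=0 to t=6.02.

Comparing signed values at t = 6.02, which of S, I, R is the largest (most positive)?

t=0.000: state=(0.934, 0.066, 0.000)
step 1 (dt=0.02): k1=(-0.122, 0.062, 0.061), k2=(-0.123, 0.062, 0.061), k3=(-0.123, 0.062, 0.061), k4=(-0.124, 0.062, 0.062); state += dt/6·(k1+2k2+2k3+k4)
t=0.020: state=(0.932, 0.067, 0.001)
t=0.040: state=(0.929, 0.068, 0.002)
t=0.060: state=(0.926, 0.070, 0.004)
continuing one RK4 step at a time; state shown every 10 steps (Δt=0.2):
t=0.200: state=(0.908, 0.079, 0.013)
t=0.400: state=(0.877, 0.094, 0.029)
t=0.600: state=(0.842, 0.110, 0.048)
t=0.800: state=(0.804, 0.127, 0.070)
t=1.000: state=(0.762, 0.144, 0.095)
t=1.200: state=(0.717, 0.160, 0.123)
t=1.400: state=(0.670, 0.176, 0.154)
t=1.600: state=(0.624, 0.189, 0.187)
t=1.800: state=(0.577, 0.200, 0.223)
t=2.000: state=(0.532, 0.207, 0.261)
t=2.200: state=(0.490, 0.211, 0.299)
t=2.400: state=(0.450, 0.211, 0.338)
t=2.600: state=(0.414, 0.209, 0.377)
t=2.800: state=(0.382, 0.203, 0.415)
t=3.000: state=(0.353, 0.196, 0.452)
t=3.200: state=(0.327, 0.186, 0.487)
t=3.400: state=(0.304, 0.176, 0.520)
t=3.600: state=(0.284, 0.164, 0.552)
t=3.800: state=(0.267, 0.152, 0.581)
t=4.000: state=(0.252, 0.140, 0.608)
t=4.200: state=(0.239, 0.129, 0.632)
t=4.400: state=(0.227, 0.117, 0.655)
t=4.600: state=(0.218, 0.107, 0.676)
t=4.800: state=(0.209, 0.097, 0.694)
t=5.000: state=(0.201, 0.087, 0.711)
t=5.200: state=(0.195, 0.078, 0.727)
t=5.400: state=(0.189, 0.070, 0.740)
t=5.600: state=(0.184, 0.063, 0.753)
t=5.800: state=(0.180, 0.056, 0.764)
t=6.000: state=(0.176, 0.050, 0.773)
t=6.020: state=(0.176, 0.050, 0.774)
compare at T: S=0.176, I=0.050, R=0.774

largest component: R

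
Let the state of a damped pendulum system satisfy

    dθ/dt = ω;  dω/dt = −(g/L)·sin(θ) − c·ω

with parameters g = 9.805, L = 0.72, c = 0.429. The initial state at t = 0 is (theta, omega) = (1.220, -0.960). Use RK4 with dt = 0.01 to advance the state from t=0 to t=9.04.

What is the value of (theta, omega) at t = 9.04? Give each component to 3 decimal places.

(theta, omega) = (0.047, -0.615)

t=0.000: state=(1.220, -0.960)
step 1 (dt=0.01): k1=(-0.960, -12.377), k2=(-1.022, -12.328), k3=(-1.022, -12.326), k4=(-1.083, -12.276); state += dt/6·(k1+2k2+2k3+k4)
t=0.010: state=(1.210, -1.083)
t=0.020: state=(1.198, -1.205)
t=0.030: state=(1.186, -1.327)
continuing one RK4 step at a time; state shown every 50 steps (Δt=0.5):
t=0.500: state=(-0.320, -3.604)
t=1.000: state=(-0.895, 1.596)
t=1.500: state=(0.507, 2.420)
t=2.000: state=(0.552, -2.105)
t=2.500: state=(-0.597, -1.197)
t=3.000: state=(-0.215, 2.192)
t=3.500: state=(0.562, 0.106)
t=4.000: state=(-0.063, -1.820)
t=4.500: state=(-0.425, 0.684)
t=5.000: state=(0.237, 1.162)
t=5.500: state=(0.236, -1.075)
t=6.000: state=(-0.298, -0.448)
t=6.500: state=(-0.053, 1.078)
t=7.000: state=(0.264, -0.136)
t=7.500: state=(-0.081, -0.806)
t=8.000: state=(-0.175, 0.488)
t=8.500: state=(0.148, 0.420)
t=9.000: state=(0.071, -0.593)
t=9.040: state=(0.047, -0.615)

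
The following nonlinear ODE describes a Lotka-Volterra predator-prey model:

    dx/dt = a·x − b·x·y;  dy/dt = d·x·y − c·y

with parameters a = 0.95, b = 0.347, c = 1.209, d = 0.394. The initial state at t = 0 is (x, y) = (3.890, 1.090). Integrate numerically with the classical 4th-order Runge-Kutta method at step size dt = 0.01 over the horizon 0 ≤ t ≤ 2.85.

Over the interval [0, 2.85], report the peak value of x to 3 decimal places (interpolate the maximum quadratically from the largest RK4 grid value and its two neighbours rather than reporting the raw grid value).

t=0.000: state=(3.890, 1.090)
step 1 (dt=0.01): k1=(2.224, 0.353), k2=(2.228, 0.358), k3=(2.228, 0.358), k4=(2.232, 0.364); state += dt/6·(k1+2k2+2k3+k4)
t=0.010: state=(3.912, 1.094)
t=0.020: state=(3.935, 1.097)
t=0.030: state=(3.957, 1.101)
continuing one RK4 step at a time; state shown every 10 steps (Δt=0.1):
t=0.100: state=(4.116, 1.131)
t=0.200: state=(4.348, 1.184)
t=0.300: state=(4.584, 1.251)
t=0.400: state=(4.820, 1.334)
t=0.500: state=(5.052, 1.436)
t=0.600: state=(5.274, 1.560)
t=0.700: state=(5.481, 1.708)
t=0.800: state=(5.663, 1.885)
t=0.900: state=(5.813, 2.095)
t=1.000: state=(5.919, 2.339)
t=1.100: state=(5.973, 2.621)
t=1.200: state=(5.965, 2.939)
t=1.300: state=(5.888, 3.290)
t=1.400: state=(5.739, 3.666)
t=1.500: state=(5.520, 4.056)
t=1.600: state=(5.237, 4.444)
t=1.700: state=(4.905, 4.809)
t=1.800: state=(4.538, 5.133)
t=1.900: state=(4.156, 5.399)
t=2.000: state=(3.776, 5.593)
t=2.100: state=(3.412, 5.709)
t=2.200: state=(3.075, 5.748)
t=2.300: state=(2.771, 5.715)
t=2.400: state=(2.503, 5.618)
t=2.500: state=(2.271, 5.468)
t=2.600: state=(2.072, 5.278)
t=2.700: state=(1.904, 5.057)
t=2.800: state=(1.764, 4.817)
t=2.850: state=(1.704, 4.692)
largest grid value and its neighbours: x(1.130)=5.97752, x(1.140)=5.97772, x(1.150)=5.97727
parabola through these three points peaks at t≈1.138 with x≈5.97773

max x = 5.978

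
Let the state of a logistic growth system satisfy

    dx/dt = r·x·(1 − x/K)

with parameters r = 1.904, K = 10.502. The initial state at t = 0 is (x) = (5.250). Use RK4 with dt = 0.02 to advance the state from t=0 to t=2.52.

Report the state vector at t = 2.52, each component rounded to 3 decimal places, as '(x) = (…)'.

(x) = (10.416)

t=0.000: state=(5.250)
step 1 (dt=0.02): k1=(4.999), k2=(4.999), k3=(4.999), k4=(4.997); state += dt/6·(k1+2k2+2k3+k4)
t=0.020: state=(5.350)
t=0.040: state=(5.450)
t=0.060: state=(5.550)
continuing one RK4 step at a time; state shown every 5 steps (Δt=0.1):
t=0.100: state=(5.748)
t=0.200: state=(6.238)
t=0.300: state=(6.710)
t=0.400: state=(7.158)
t=0.500: state=(7.577)
t=0.600: state=(7.961)
t=0.700: state=(8.310)
t=0.800: state=(8.622)
t=0.900: state=(8.898)
t=1.000: state=(9.140)
t=1.100: state=(9.350)
t=1.200: state=(9.531)
t=1.300: state=(9.687)
t=1.400: state=(9.819)
t=1.500: state=(9.931)
t=1.600: state=(10.025)
t=1.700: state=(10.105)
t=1.800: state=(10.172)
t=1.900: state=(10.227)
t=2.000: state=(10.274)
t=2.100: state=(10.313)
t=2.200: state=(10.345)
t=2.300: state=(10.372)
t=2.400: state=(10.394)
t=2.500: state=(10.413)
t=2.520: state=(10.416)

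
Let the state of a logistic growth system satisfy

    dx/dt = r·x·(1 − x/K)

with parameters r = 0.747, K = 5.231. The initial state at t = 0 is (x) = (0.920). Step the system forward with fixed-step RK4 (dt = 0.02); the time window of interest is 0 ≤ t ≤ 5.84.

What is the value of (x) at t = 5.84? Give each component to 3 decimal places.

(x) = (4.936)

t=0.000: state=(0.920)
step 1 (dt=0.02): k1=(0.566), k2=(0.569), k3=(0.569), k4=(0.572); state += dt/6·(k1+2k2+2k3+k4)
t=0.020: state=(0.931)
t=0.040: state=(0.943)
t=0.060: state=(0.954)
continuing one RK4 step at a time; state shown every 10 steps (Δt=0.2):
t=0.200: state=(1.039)
t=0.400: state=(1.169)
t=0.600: state=(1.310)
t=0.800: state=(1.462)
t=1.000: state=(1.624)
t=1.200: state=(1.796)
t=1.400: state=(1.976)
t=1.600: state=(2.163)
t=1.800: state=(2.355)
t=2.000: state=(2.549)
t=2.200: state=(2.745)
t=2.400: state=(2.938)
t=2.600: state=(3.129)
t=2.800: state=(3.314)
t=3.000: state=(3.491)
t=3.200: state=(3.660)
t=3.400: state=(3.819)
t=3.600: state=(3.968)
t=3.800: state=(4.105)
t=4.000: state=(4.232)
t=4.200: state=(4.347)
t=4.400: state=(4.451)
t=4.600: state=(4.545)
t=4.800: state=(4.630)
t=5.000: state=(4.705)
t=5.200: state=(4.771)
t=5.400: state=(4.830)
t=5.600: state=(4.882)
t=5.800: state=(4.928)
t=5.840: state=(4.936)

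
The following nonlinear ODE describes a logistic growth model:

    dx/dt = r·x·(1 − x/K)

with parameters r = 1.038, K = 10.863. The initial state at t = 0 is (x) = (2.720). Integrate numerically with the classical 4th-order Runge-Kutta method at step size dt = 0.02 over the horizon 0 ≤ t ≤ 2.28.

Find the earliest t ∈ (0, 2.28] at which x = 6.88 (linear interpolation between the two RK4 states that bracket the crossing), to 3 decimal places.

t = 1.583

t=0.000: state=(2.720)
step 1 (dt=0.02): k1=(2.116), k2=(2.127), k3=(2.127), k4=(2.138); state += dt/6·(k1+2k2+2k3+k4)
t=0.020: state=(2.763)
t=0.040: state=(2.806)
t=0.060: state=(2.849)
continuing one RK4 step at a time; state shown every 5 steps (Δt=0.1):
t=0.100: state=(2.937)
t=0.200: state=(3.165)
t=0.300: state=(3.402)
t=0.400: state=(3.650)
t=0.500: state=(3.905)
t=0.600: state=(4.169)
t=0.700: state=(4.438)
t=0.800: state=(4.713)
t=0.900: state=(4.992)
t=1.000: state=(5.273)
t=1.100: state=(5.554)
t=1.200: state=(5.836)
t=1.300: state=(6.115)
t=1.400: state=(6.390)
t=1.500: state=(6.660)
t=1.580: state=(6.872)
next step: t=1.600: state=(6.925) — x has crossed 6.88
linear interpolation between t=1.580 (6.87225) and t=1.600 (6.92452) → t≈1.583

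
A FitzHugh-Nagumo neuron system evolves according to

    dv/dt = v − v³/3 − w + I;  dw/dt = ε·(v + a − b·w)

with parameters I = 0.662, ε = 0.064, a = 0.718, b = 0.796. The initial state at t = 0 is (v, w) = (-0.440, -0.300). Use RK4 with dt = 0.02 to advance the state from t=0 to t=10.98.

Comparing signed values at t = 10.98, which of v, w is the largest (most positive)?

t=0.000: state=(-0.440, -0.300)
step 1 (dt=0.02): k1=(0.550, 0.033), k2=(0.555, 0.033), k3=(0.555, 0.033), k4=(0.559, 0.034); state += dt/6·(k1+2k2+2k3+k4)
t=0.020: state=(-0.429, -0.299)
t=0.040: state=(-0.418, -0.299)
t=0.060: state=(-0.406, -0.298)
continuing one RK4 step at a time; state shown every 25 steps (Δt=0.5):
t=0.500: state=(-0.100, -0.279)
t=1.000: state=(0.434, -0.244)
t=1.500: state=(1.169, -0.190)
t=2.000: state=(1.749, -0.116)
t=2.500: state=(1.953, -0.031)
t=3.000: state=(1.982, 0.055)
t=3.500: state=(1.967, 0.139)
t=4.000: state=(1.941, 0.220)
t=4.500: state=(1.913, 0.298)
t=5.000: state=(1.885, 0.373)
t=5.500: state=(1.856, 0.445)
t=6.000: state=(1.827, 0.515)
t=6.500: state=(1.798, 0.582)
t=7.000: state=(1.768, 0.646)
t=7.500: state=(1.739, 0.708)
t=8.000: state=(1.709, 0.768)
t=8.500: state=(1.679, 0.824)
t=9.000: state=(1.648, 0.879)
t=9.500: state=(1.617, 0.931)
t=10.000: state=(1.586, 0.981)
t=10.500: state=(1.554, 1.029)
t=10.980: state=(1.523, 1.072)
compare at T: v=1.523, w=1.072

largest component: v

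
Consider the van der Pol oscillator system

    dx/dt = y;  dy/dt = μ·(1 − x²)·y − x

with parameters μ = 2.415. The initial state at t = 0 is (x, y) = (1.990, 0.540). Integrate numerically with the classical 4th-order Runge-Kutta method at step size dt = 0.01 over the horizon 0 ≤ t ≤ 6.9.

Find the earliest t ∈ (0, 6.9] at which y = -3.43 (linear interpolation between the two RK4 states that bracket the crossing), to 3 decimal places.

t=0.000: state=(1.990, 0.540)
step 1 (dt=0.01): k1=(0.540, -5.850), k2=(0.511, -5.657), k3=(0.512, -5.663), k4=(0.483, -5.474); state += dt/6·(k1+2k2+2k3+k4)
t=0.010: state=(1.995, 0.483)
t=0.020: state=(2.000, 0.430)
t=0.030: state=(2.004, 0.381)
continuing one RK4 step at a time; state shown every 25 steps (Δt=0.25):
t=0.250: state=(2.015, -0.144)
t=0.500: state=(1.961, -0.257)
t=0.750: state=(1.892, -0.289)
t=1.000: state=(1.817, -0.311)
t=1.250: state=(1.737, -0.335)
t=1.500: state=(1.649, -0.365)
t=1.750: state=(1.553, -0.403)
t=2.000: state=(1.446, -0.455)
t=2.250: state=(1.324, -0.530)
t=2.500: state=(1.178, -0.644)
t=2.750: state=(0.996, -0.835)
t=3.000: state=(0.747, -1.197)
t=3.250: state=(0.364, -1.967)
t=3.480: state=(-0.238, -3.392)
next step: t=3.490: state=(-0.272, -3.467) — y has crossed -3.43
linear interpolation between t=3.480 (-3.39246) and t=3.490 (-3.46734) → t≈3.485

t = 3.485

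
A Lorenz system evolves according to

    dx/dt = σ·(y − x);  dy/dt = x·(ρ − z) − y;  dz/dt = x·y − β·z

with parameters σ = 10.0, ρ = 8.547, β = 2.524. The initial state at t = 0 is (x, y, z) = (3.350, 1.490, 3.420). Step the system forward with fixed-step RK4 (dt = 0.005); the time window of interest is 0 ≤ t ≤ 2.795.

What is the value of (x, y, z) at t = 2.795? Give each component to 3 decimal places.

t=0.000: state=(3.350, 1.490, 3.420)
step 1 (dt=0.005): k1=(-18.600, 15.685, -3.641), k2=(-17.743, 15.438, -3.557), k3=(-17.770, 15.449, -3.557), k4=(-16.939, 15.211, -3.476); state += dt/6·(k1+2k2+2k3+k4)
t=0.005: state=(3.261, 1.567, 3.402)
t=0.010: state=(3.180, 1.642, 3.385)
t=0.015: state=(3.107, 1.715, 3.369)
continuing one RK4 step at a time; state shown every 20 steps (Δt=0.1):
t=0.100: state=(2.665, 2.771, 3.200)
t=0.200: state=(3.161, 3.953, 3.347)
t=0.300: state=(4.138, 5.257, 4.099)
t=0.400: state=(5.294, 6.415, 5.664)
t=0.500: state=(6.197, 6.781, 7.844)
t=0.600: state=(6.314, 5.942, 9.698)
t=0.700: state=(5.547, 4.488, 10.283)
t=0.800: state=(4.426, 3.343, 9.685)
t=0.900: state=(3.512, 2.796, 8.571)
t=1.000: state=(3.006, 2.699, 7.431)
t=1.100: state=(2.870, 2.889, 6.487)
t=1.200: state=(3.019, 3.288, 5.838)
t=1.300: state=(3.389, 3.853, 5.545)
t=1.400: state=(3.925, 4.520, 5.668)
t=1.500: state=(4.539, 5.147, 6.229)
t=1.600: state=(5.079, 5.516, 7.135)
t=1.700: state=(5.353, 5.442, 8.104)
t=1.800: state=(5.248, 4.962, 8.754)
t=1.900: state=(4.837, 4.340, 8.873)
t=2.000: state=(4.330, 3.845, 8.538)
t=2.100: state=(3.916, 3.590, 7.972)
t=2.200: state=(3.690, 3.564, 7.383)
t=2.300: state=(3.659, 3.718, 6.910)
t=2.400: state=(3.795, 3.999, 6.636)
t=2.500: state=(4.050, 4.345, 6.604)
t=2.600: state=(4.361, 4.674, 6.814)
t=2.700: state=(4.647, 4.891, 7.210)
t=2.795: state=(4.818, 4.926, 7.647)

(x, y, z) = (4.818, 4.926, 7.647)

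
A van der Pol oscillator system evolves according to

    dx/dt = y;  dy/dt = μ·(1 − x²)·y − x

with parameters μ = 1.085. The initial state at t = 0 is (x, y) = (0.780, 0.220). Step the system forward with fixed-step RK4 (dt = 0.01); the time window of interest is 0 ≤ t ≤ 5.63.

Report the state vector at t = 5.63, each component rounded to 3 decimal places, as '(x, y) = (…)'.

(x, y) = (1.861, 1.013)

t=0.000: state=(0.780, 0.220)
step 1 (dt=0.01): k1=(0.220, -0.687), k2=(0.217, -0.689), k3=(0.217, -0.689), k4=(0.213, -0.692); state += dt/6·(k1+2k2+2k3+k4)
t=0.010: state=(0.782, 0.213)
t=0.020: state=(0.784, 0.206)
t=0.030: state=(0.786, 0.199)
continuing one RK4 step at a time; state shown every 20 steps (Δt=0.2):
t=0.200: state=(0.810, 0.072)
t=0.400: state=(0.808, -0.091)
t=0.600: state=(0.773, -0.264)
t=0.800: state=(0.702, -0.447)
t=1.000: state=(0.593, -0.645)
t=1.200: state=(0.442, -0.869)
t=1.400: state=(0.243, -1.128)
t=1.600: state=(-0.012, -1.424)
t=1.800: state=(-0.327, -1.720)
t=2.000: state=(-0.693, -1.908)
t=2.200: state=(-1.071, -1.818)
t=2.400: state=(-1.396, -1.382)
t=2.600: state=(-1.613, -0.781)
t=2.800: state=(-1.714, -0.253)
t=3.000: state=(-1.725, 0.116)
t=3.200: state=(-1.676, 0.356)
t=3.400: state=(-1.587, 0.523)
t=3.600: state=(-1.469, 0.658)
t=3.800: state=(-1.325, 0.788)
t=4.000: state=(-1.153, 0.936)
t=4.200: state=(-0.948, 1.123)
t=4.400: state=(-0.699, 1.374)
t=4.600: state=(-0.392, 1.716)
t=4.800: state=(-0.007, 2.153)
t=5.000: state=(0.470, 2.588)
t=5.200: state=(1.007, 2.692)
t=5.400: state=(1.500, 2.123)
t=5.600: state=(1.828, 1.153)
t=5.630: state=(1.861, 1.013)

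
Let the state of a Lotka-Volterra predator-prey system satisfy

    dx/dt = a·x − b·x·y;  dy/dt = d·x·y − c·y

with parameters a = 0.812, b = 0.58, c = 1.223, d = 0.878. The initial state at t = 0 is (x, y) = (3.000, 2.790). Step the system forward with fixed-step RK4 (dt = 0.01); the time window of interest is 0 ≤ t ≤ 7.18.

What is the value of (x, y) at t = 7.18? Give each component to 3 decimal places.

(x, y) = (2.794, 3.099)

t=0.000: state=(3.000, 2.790)
step 1 (dt=0.01): k1=(-2.419, 3.937), k2=(-2.443, 3.935), k3=(-2.443, 3.934), k4=(-2.467, 3.932); state += dt/6·(k1+2k2+2k3+k4)
t=0.010: state=(2.976, 2.829)
t=0.020: state=(2.951, 2.869)
t=0.030: state=(2.925, 2.908)
continuing one RK4 step at a time; state shown every 25 steps (Δt=0.25):
t=0.250: state=(2.291, 3.683)
t=0.500: state=(1.581, 4.140)
t=0.750: state=(1.063, 4.059)
t=1.000: state=(0.743, 3.634)
t=1.250: state=(0.559, 3.083)
t=1.500: state=(0.456, 2.536)
t=1.750: state=(0.401, 2.050)
t=2.000: state=(0.376, 1.644)
t=2.250: state=(0.372, 1.314)
t=2.500: state=(0.385, 1.052)
t=2.750: state=(0.411, 0.845)
t=3.000: state=(0.451, 0.684)
t=3.250: state=(0.505, 0.559)
t=3.500: state=(0.574, 0.464)
t=3.750: state=(0.662, 0.391)
t=4.000: state=(0.769, 0.337)
t=4.250: state=(0.900, 0.298)
t=4.500: state=(1.058, 0.272)
t=4.750: state=(1.247, 0.258)
t=5.000: state=(1.472, 0.256)
t=5.250: state=(1.737, 0.268)
t=5.500: state=(2.043, 0.298)
t=5.750: state=(2.388, 0.357)
t=6.000: state=(2.758, 0.462)
t=6.250: state=(3.122, 0.650)
t=6.500: state=(3.405, 0.982)
t=6.750: state=(3.484, 1.549)
t=7.000: state=(3.216, 2.397)
t=7.180: state=(2.794, 3.099)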